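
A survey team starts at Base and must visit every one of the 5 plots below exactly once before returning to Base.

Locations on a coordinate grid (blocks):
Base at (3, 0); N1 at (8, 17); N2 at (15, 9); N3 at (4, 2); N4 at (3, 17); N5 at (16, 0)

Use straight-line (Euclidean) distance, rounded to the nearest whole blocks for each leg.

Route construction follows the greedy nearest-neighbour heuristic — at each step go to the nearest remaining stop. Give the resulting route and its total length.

Nearest-neighbour total = 56 blocks; route Base → N3 → N5 → N2 → N1 → N4 → Base.

At Base the remaining stops are N3 2, N5 13, N2 15, N4 17, N1 18; go to N3.
At N3 the remaining stops are N5 12, N2 13, N4 15, N1 16; go to N5.
At N5 the remaining stops are N2 9, N1 19, N4 21; go to N2.
At N2 the remaining stops are N1 11, N4 14; go to N1.
At N1 the remaining stops are N4 5; go to N4.
Return N4→Base: 17.
Total = 2 + 12 + 9 + 11 + 5 + 17 = 56.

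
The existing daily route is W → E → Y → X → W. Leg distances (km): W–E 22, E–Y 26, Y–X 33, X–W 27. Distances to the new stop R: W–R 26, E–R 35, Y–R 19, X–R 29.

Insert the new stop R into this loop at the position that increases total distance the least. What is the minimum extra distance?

Insertion cost between consecutive stops i–j is d(i,R) + d(R,j) − d(i,j):
  between W and E: 26 + 35 − 22 = 39
  between E and Y: 35 + 19 − 26 = 28
  between Y and X: 19 + 29 − 33 = 15
  between X and W: 29 + 26 − 27 = 28
Cheapest insertion is between Y and X, adding 15.
New total = 108 + 15 = 123.

Minimum extra distance: 15 km, inserting R between Y and X.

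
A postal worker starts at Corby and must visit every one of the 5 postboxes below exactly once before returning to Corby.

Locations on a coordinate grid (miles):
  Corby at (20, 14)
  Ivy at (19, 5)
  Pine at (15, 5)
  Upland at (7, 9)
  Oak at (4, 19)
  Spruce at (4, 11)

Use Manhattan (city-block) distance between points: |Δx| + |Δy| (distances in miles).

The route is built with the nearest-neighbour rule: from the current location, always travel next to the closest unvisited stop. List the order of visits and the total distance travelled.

From Corby: distances to unvisited — Ivy=10, Pine=14, Upland=18, Spruce=19, Oak=21. Nearest is Ivy (10).
From Ivy: distances to unvisited — Pine=4, Upland=16, Spruce=21, Oak=29. Nearest is Pine (4).
From Pine: distances to unvisited — Upland=12, Spruce=17, Oak=25. Nearest is Upland (12).
From Upland: distances to unvisited — Spruce=5, Oak=13. Nearest is Spruce (5).
From Spruce: distances to unvisited — Oak=8. Nearest is Oak (8).
Return Oak→Corby: 21.
Total = 10 + 4 + 12 + 5 + 8 + 21 = 60.

Total distance 60 miles via the nearest-neighbour route Corby → Ivy → Pine → Upland → Spruce → Oak → Corby.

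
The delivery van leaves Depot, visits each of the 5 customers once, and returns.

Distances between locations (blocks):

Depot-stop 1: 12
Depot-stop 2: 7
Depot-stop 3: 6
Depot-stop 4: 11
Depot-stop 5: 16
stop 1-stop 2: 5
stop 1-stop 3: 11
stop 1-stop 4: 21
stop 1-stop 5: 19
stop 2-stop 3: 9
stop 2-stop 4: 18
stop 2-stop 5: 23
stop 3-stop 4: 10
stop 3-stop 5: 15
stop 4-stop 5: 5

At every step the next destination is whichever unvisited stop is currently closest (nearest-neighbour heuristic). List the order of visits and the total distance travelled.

Depot → [stop 3:6 / stop 2:7 / stop 4:11 / stop 1:12 / stop 5:16] → stop 3 (6)
stop 3 → [stop 2:9 / stop 4:10 / stop 1:11 / stop 5:15] → stop 2 (9)
stop 2 → [stop 1:5 / stop 4:18 / stop 5:23] → stop 1 (5)
stop 1 → [stop 5:19 / stop 4:21] → stop 5 (19)
stop 5 → [stop 4:5] → stop 4 (5)
Return stop 4→Depot: 11.
Total = 6 + 9 + 5 + 19 + 5 + 11 = 55.

55 blocks along Depot → stop 3 → stop 2 → stop 1 → stop 5 → stop 4 → Depot.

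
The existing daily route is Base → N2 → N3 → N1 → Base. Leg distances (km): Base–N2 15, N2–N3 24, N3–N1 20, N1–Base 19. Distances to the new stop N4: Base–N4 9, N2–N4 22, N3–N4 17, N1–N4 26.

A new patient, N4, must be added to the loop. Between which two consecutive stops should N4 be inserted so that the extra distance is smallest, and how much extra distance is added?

Insertion cost between consecutive stops i–j is d(i,N4) + d(N4,j) − d(i,j):
  between Base and N2: 9 + 22 − 15 = 16
  between N2 and N3: 22 + 17 − 24 = 15
  between N3 and N1: 17 + 26 − 20 = 23
  between N1 and Base: 26 + 9 − 19 = 16
Cheapest insertion is between N2 and N3, adding 15.
New total = 78 + 15 = 93.

+15 km — insert N4 between N2 and N3.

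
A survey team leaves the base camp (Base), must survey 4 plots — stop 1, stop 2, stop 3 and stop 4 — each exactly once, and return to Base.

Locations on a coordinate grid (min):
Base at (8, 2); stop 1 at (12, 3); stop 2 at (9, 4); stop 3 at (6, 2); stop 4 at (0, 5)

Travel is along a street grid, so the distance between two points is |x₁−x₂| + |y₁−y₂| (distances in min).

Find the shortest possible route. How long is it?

There are 12 distinct closed tours to check (reversals are equivalent).
Base-stop 1-stop 2-stop 3-stop 4-Base: 5+4+5+9+11 = 34
Base-stop 1-stop 2-stop 4-stop 3-Base: 5+4+10+9+2 = 30
Base-stop 1-stop 3-stop 2-stop 4-Base: 5+7+5+10+11 = 38
Base-stop 1-stop 3-stop 4-stop 2-Base: 5+7+9+10+3 = 34
Base-stop 1-stop 4-stop 2-stop 3-Base: 5+14+10+5+2 = 36
Base-stop 1-stop 4-stop 3-stop 2-Base: 5+14+9+5+3 = 36
Base-stop 2-stop 1-stop 3-stop 4-Base: 3+4+7+9+11 = 34
Base-stop 2-stop 1-stop 4-stop 3-Base: 3+4+14+9+2 = 32
Base-stop 2-stop 3-stop 1-stop 4-Base: 3+5+7+14+11 = 40
Base-stop 2-stop 4-stop 1-stop 3-Base: 3+10+14+7+2 = 36
Base-stop 3-stop 1-stop 2-stop 4-Base: 2+7+4+10+11 = 34
Base-stop 3-stop 2-stop 1-stop 4-Base: 2+5+4+14+11 = 36
The minimum is 30.
One optimal route: Base → stop 1 → stop 2 → stop 4 → stop 3 → Base (or its reverse).

Shortest round trip = 30 min.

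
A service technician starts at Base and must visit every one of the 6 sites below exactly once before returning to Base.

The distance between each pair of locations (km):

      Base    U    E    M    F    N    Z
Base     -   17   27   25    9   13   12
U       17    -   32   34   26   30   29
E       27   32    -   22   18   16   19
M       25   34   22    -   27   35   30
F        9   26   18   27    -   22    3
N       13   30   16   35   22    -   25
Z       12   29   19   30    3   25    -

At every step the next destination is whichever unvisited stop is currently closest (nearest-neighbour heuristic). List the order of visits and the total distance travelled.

Total distance 136 km via the nearest-neighbour route Base → F → Z → E → N → U → M → Base.

At Base the remaining stops are F 9, Z 12, N 13, U 17, M 25, E 27; go to F.
At F the remaining stops are Z 3, E 18, N 22, U 26, M 27; go to Z.
At Z the remaining stops are E 19, N 25, U 29, M 30; go to E.
At E the remaining stops are N 16, M 22, U 32; go to N.
At N the remaining stops are U 30, M 35; go to U.
At U the remaining stops are M 34; go to M.
Return M→Base: 25.
Total = 9 + 3 + 19 + 16 + 30 + 34 + 25 = 136.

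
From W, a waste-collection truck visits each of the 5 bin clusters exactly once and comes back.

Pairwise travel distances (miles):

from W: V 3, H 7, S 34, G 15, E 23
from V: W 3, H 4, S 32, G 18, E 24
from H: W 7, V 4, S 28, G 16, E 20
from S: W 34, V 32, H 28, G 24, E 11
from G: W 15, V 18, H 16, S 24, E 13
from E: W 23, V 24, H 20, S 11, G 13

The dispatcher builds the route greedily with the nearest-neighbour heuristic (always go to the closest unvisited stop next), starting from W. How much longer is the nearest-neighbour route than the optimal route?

The nearest-neighbour route is 7 miles longer than optimal.

W: V=3, H=7, G=15, E=23, S=34 ⇒ V
V: H=4, G=18, E=24, S=32 ⇒ H
H: G=16, E=20, S=28 ⇒ G
G: E=13, S=24 ⇒ E
E: S=11 ⇒ S
NN route W → V → H → G → E → S → W costs 81.
Optimal: W → V → H → S → E → G → W costs 74 (by enumerating all 60 distinct tours).
Excess = 81 − 74 = 7.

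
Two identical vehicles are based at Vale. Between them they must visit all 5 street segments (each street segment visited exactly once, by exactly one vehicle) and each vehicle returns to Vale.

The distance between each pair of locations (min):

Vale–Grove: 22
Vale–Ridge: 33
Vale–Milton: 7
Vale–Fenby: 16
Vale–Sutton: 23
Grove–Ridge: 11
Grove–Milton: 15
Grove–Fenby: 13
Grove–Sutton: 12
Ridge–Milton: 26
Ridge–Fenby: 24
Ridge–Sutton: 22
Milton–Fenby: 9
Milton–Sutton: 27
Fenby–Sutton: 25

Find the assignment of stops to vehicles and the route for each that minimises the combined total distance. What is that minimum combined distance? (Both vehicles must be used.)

Check every non-empty split of the stops between the two vehicles; for each half take its own optimal tour:
  {Grove} + {Ridge, Milton, Fenby, Sutton}: 44 + 85 = 129
  {Ridge} + {Grove, Milton, Fenby, Sutton}: 66 + 64 = 130
  {Grove, Ridge} + {Milton, Fenby, Sutton}: 66 + 64 = 130
  {Milton} + {Grove, Ridge, Fenby, Sutton}: 14 + 85 = 99
  {Grove, Milton} + {Ridge, Fenby, Sutton}: 44 + 85 = 129
  {Ridge, Milton} + {Grove, Fenby, Sutton}: 66 + 64 = 130
  … (15 splits in total)
Best: vehicle 1 Vale → Milton → Vale = 14; vehicle 2 Vale → Fenby → Grove → Ridge → Sutton → Vale = 85; combined 99.

Minimum combined distance: 99 min.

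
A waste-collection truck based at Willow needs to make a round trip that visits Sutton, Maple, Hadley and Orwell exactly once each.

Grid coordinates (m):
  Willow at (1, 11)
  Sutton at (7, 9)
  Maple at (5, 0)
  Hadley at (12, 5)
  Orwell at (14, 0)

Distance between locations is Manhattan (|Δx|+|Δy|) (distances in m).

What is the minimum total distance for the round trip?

Shortest round trip = 48 m.

With 4 stops there are 4!/2 = 12 distinct round trips (a route and its reverse cost the same).
Willow - Sutton - Maple - Hadley - Orwell - Willow: 8+11+12+7+24 = 62
Willow - Sutton - Maple - Orwell - Hadley - Willow: 8+11+9+7+17 = 52
Willow - Sutton - Hadley - Maple - Orwell - Willow: 8+9+12+9+24 = 62
Willow - Sutton - Hadley - Orwell - Maple - Willow: 8+9+7+9+15 = 48
Willow - Sutton - Orwell - Maple - Hadley - Willow: 8+16+9+12+17 = 62
Willow - Sutton - Orwell - Hadley - Maple - Willow: 8+16+7+12+15 = 58
Willow - Maple - Sutton - Hadley - Orwell - Willow: 15+11+9+7+24 = 66
Willow - Maple - Sutton - Orwell - Hadley - Willow: 15+11+16+7+17 = 66
Willow - Maple - Hadley - Sutton - Orwell - Willow: 15+12+9+16+24 = 76
Willow - Maple - Orwell - Sutton - Hadley - Willow: 15+9+16+9+17 = 66
Willow - Hadley - Sutton - Maple - Orwell - Willow: 17+9+11+9+24 = 70
Willow - Hadley - Maple - Sutton - Orwell - Willow: 17+12+11+16+24 = 80
The minimum is 48.
One optimal route: Willow → Sutton → Hadley → Orwell → Maple → Willow (or its reverse).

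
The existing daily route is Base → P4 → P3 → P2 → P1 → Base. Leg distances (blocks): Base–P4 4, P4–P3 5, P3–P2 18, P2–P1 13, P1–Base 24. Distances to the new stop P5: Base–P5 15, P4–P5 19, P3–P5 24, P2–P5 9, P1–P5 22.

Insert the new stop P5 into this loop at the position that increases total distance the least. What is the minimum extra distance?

Insertion cost between consecutive stops i–j is d(i,P5) + d(P5,j) − d(i,j):
  between Base and P4: 15 + 19 − 4 = 30
  between P4 and P3: 19 + 24 − 5 = 38
  between P3 and P2: 24 + 9 − 18 = 15
  between P2 and P1: 9 + 22 − 13 = 18
  between P1 and Base: 22 + 15 − 24 = 13
Cheapest insertion is between P1 and Base, adding 13.
New total = 64 + 13 = 77.

Adding 13 blocks by placing P5 on the P1–Base leg.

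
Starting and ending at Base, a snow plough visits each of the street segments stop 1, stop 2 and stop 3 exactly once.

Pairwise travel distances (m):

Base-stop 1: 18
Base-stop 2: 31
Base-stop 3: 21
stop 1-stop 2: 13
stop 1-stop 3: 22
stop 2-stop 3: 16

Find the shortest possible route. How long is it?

Minimum total distance: 68 m.

There are 3 distinct closed tours to check (reversals are equivalent).
Base → stop 1 → stop 2 → stop 3 → Base: 18+13+16+21 = 68
Base → stop 1 → stop 3 → stop 2 → Base: 18+22+16+31 = 87
Base → stop 2 → stop 1 → stop 3 → Base: 31+13+22+21 = 87
The minimum is 68.
One optimal route: Base → stop 1 → stop 2 → stop 3 → Base (or its reverse).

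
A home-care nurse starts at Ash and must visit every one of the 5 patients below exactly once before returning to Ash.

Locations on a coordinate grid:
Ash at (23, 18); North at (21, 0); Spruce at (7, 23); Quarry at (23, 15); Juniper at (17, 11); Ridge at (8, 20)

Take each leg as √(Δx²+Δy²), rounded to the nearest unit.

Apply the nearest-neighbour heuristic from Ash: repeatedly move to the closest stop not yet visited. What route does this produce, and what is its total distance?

Ash → [Quarry:3 / Juniper:9 / Ridge:15 / Spruce:17 / North:18] → Quarry (3)
Quarry → [Juniper:7 / North:15 / Ridge:16 / Spruce:18] → Juniper (7)
Juniper → [North:12 / Ridge:13 / Spruce:16] → North (12)
North → [Ridge:24 / Spruce:27] → Ridge (24)
Ridge → [Spruce:3] → Spruce (3)
Return Spruce→Ash: 17.
Total = 3 + 7 + 12 + 24 + 3 + 17 = 66.

Total distance 66 via the nearest-neighbour route Ash → Quarry → Juniper → North → Ridge → Spruce → Ash.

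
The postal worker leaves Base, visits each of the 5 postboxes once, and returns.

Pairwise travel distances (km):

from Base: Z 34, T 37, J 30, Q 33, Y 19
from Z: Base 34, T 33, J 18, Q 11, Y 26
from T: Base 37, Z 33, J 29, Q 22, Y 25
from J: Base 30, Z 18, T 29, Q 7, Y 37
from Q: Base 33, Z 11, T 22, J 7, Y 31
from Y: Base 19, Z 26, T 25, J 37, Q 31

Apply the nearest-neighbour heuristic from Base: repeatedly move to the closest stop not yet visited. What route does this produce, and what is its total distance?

Nearest-neighbour total = 125 km; route Base → Y → T → Q → J → Z → Base.

At Base the remaining stops are Y 19, J 30, Q 33, Z 34, T 37; go to Y.
At Y the remaining stops are T 25, Z 26, Q 31, J 37; go to T.
At T the remaining stops are Q 22, J 29, Z 33; go to Q.
At Q the remaining stops are J 7, Z 11; go to J.
At J the remaining stops are Z 18; go to Z.
Return Z→Base: 34.
Total = 19 + 25 + 22 + 7 + 18 + 34 = 125.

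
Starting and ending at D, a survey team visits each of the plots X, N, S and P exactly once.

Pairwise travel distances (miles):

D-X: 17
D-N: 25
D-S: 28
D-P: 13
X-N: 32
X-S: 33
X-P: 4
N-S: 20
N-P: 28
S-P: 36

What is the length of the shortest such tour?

Minimum total distance: 95 miles.

With 4 stops there are 4!/2 = 12 distinct round trips (a route and its reverse cost the same).
D → X → N → S → P → D: 17+32+20+36+13 = 118
D → X → N → P → S → D: 17+32+28+36+28 = 141
D → X → S → N → P → D: 17+33+20+28+13 = 111
D → X → S → P → N → D: 17+33+36+28+25 = 139
D → X → P → N → S → D: 17+4+28+20+28 = 97
D → X → P → S → N → D: 17+4+36+20+25 = 102
D → N → X → S → P → D: 25+32+33+36+13 = 139
D → N → X → P → S → D: 25+32+4+36+28 = 125
D → N → S → X → P → D: 25+20+33+4+13 = 95
D → N → P → X → S → D: 25+28+4+33+28 = 118
D → S → X → N → P → D: 28+33+32+28+13 = 134
D → S → N → X → P → D: 28+20+32+4+13 = 97
The minimum is 95.
One optimal route: D → N → S → X → P → D (or its reverse).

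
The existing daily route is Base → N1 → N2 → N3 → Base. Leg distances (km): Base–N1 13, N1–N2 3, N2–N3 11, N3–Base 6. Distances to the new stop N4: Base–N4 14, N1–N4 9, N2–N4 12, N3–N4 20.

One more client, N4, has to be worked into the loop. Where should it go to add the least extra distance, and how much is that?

+10 km — insert N4 between Base and N1.

Insertion cost between consecutive stops i–j is d(i,N4) + d(N4,j) − d(i,j):
  between Base and N1: 14 + 9 − 13 = 10
  between N1 and N2: 9 + 12 − 3 = 18
  between N2 and N3: 12 + 20 − 11 = 21
  between N3 and Base: 20 + 14 − 6 = 28
Cheapest insertion is between Base and N1, adding 10.
New total = 33 + 10 = 43.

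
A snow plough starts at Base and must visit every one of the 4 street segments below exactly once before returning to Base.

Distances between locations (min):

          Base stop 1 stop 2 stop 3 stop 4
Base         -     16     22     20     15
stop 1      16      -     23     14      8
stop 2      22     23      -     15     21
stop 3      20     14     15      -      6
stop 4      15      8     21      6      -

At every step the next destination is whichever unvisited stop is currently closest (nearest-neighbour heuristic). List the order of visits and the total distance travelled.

At Base the remaining stops are stop 4 15, stop 1 16, stop 3 20, stop 2 22; go to stop 4.
At stop 4 the remaining stops are stop 3 6, stop 1 8, stop 2 21; go to stop 3.
At stop 3 the remaining stops are stop 1 14, stop 2 15; go to stop 1.
At stop 1 the remaining stops are stop 2 23; go to stop 2.
Return stop 2→Base: 22.
Total = 15 + 6 + 14 + 23 + 22 = 80.

Total distance 80 min via the nearest-neighbour route Base → stop 4 → stop 3 → stop 1 → stop 2 → Base.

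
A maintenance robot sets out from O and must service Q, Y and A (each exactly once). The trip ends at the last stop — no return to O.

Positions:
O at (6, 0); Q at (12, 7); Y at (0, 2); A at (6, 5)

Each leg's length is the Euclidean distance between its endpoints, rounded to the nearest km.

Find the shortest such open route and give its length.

There are 3! = 6 possible orderings.
O → Q → Y → A: 9+13+7 = 29
O → Q → A → Y: 9+6+7 = 22
O → Y → Q → A: 6+13+6 = 25
O → Y → A → Q: 6+7+6 = 19
O → A → Q → Y: 5+6+13 = 24
O → A → Y → Q: 5+7+13 = 25
The minimum is 19.
One shortest path: O → Y → A → Q.

19 km — the minimum one-way total.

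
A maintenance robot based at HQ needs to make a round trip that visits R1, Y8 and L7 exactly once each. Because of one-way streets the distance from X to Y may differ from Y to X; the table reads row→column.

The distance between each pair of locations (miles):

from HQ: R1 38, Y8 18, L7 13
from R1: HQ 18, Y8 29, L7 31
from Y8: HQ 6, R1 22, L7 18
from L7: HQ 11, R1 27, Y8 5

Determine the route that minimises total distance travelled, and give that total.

Shortest round trip = 58 miles.

HQ → R1 → Y8 → L7 → HQ: 38+29+18+11 = 96
HQ → R1 → L7 → Y8 → HQ: 38+31+5+6 = 80
HQ → Y8 → R1 → L7 → HQ: 18+22+31+11 = 82
HQ → Y8 → L7 → R1 → HQ: 18+18+27+18 = 81
HQ → L7 → R1 → Y8 → HQ: 13+27+29+6 = 75
HQ → L7 → Y8 → R1 → HQ: 13+5+22+18 = 58
The minimum is 58.
One optimal route: HQ → L7 → Y8 → R1 → HQ.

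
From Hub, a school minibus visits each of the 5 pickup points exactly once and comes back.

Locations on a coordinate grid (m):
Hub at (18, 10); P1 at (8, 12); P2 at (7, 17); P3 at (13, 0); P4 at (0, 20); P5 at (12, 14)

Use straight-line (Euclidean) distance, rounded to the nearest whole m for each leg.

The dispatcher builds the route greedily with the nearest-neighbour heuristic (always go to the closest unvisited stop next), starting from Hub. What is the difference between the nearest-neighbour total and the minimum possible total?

From Hub: P5=7, P1=10, P3=11, P2=13, P4=21 → choose P5 (7).
From P5: P1=4, P2=6, P4=13, P3=14 → choose P1 (4).
From P1: P2=5, P4=11, P3=13 → choose P2 (5).
From P2: P4=8, P3=18 → choose P4 (8).
From P4: P3=24 → choose P3 (24).
NN route Hub → P5 → P1 → P2 → P4 → P3 → Hub costs 59.
Optimal: Hub → P3 → P1 → P4 → P2 → P5 → Hub costs 56 (by enumerating all 60 distinct tours).
Excess = 59 − 56 = 3.

3 m longer than the optimal tour.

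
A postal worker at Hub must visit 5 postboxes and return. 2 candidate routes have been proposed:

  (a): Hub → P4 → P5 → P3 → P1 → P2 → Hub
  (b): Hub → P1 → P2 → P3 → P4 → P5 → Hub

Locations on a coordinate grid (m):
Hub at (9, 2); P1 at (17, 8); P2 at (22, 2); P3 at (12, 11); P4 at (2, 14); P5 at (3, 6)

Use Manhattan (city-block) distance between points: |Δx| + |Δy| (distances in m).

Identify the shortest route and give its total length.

74 m — (a) is the shortest.

(a): 19 + 9 + 14 + 8 + 11 + 13 = 74
(b): 14 + 11 + 19 + 13 + 9 + 10 = 76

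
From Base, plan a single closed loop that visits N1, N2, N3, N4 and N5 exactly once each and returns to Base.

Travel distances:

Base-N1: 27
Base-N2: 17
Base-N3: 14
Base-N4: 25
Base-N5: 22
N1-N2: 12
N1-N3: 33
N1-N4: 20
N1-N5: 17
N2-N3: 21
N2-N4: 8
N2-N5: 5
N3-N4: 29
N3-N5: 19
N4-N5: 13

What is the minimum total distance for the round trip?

93 — the shortest possible round trip.

With 5 stops there are 5!/2 = 60 distinct round trips (a route and its reverse cost the same).
Base - N1 - N2 - N3 - N4 - N5 - Base: 27+12+21+29+13+22 = 124
Base - N1 - N2 - N3 - N5 - N4 - Base: 27+12+21+19+13+25 = 117
Base - N1 - N2 - N4 - N3 - N5 - Base: 27+12+8+29+19+22 = 117
Base - N1 - N2 - N4 - N5 - N3 - Base: 27+12+8+13+19+14 = 93
Base - N1 - N2 - N5 - N3 - N4 - Base: 27+12+5+19+29+25 = 117
Base - N1 - N2 - N5 - N4 - N3 - Base: 27+12+5+13+29+14 = 100
Base - N1 - N3 - N2 - N4 - N5 - Base: 27+33+21+8+13+22 = 124
Base - N1 - N3 - N2 - N5 - N4 - Base: 27+33+21+5+13+25 = 124
Base - N1 - N3 - N4 - N2 - N5 - Base: 27+33+29+8+5+22 = 124
Base - N1 - N3 - N4 - N5 - N2 - Base: 27+33+29+13+5+17 = 124
Base - N1 - N3 - N5 - N2 - N4 - Base: 27+33+19+5+8+25 = 117
Base - N1 - N3 - N5 - N4 - N2 - Base: 27+33+19+13+8+17 = 117
Base - N1 - N4 - N2 - N3 - N5 - Base: 27+20+8+21+19+22 = 117
Base - N1 - N4 - N2 - N5 - N3 - Base: 27+20+8+5+19+14 = 93
… (46 more)
The minimum is 93.
One optimal route: Base → N1 → N2 → N4 → N5 → N3 → Base (or its reverse).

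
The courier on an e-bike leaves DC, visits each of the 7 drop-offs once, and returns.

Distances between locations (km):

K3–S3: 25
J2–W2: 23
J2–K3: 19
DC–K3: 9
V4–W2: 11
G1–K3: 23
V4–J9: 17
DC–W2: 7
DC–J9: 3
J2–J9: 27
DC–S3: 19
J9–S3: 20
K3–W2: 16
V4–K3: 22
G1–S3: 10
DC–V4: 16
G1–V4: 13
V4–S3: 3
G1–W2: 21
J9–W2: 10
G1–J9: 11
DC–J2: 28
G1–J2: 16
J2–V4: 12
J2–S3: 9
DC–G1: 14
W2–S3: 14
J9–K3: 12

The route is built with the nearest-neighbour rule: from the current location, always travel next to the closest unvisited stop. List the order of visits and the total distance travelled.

At DC the remaining stops are J9 3, W2 7, K3 9, G1 14, V4 16, S3 19, J2 28; go to J9.
At J9 the remaining stops are W2 10, G1 11, K3 12, V4 17, S3 20, J2 27; go to W2.
At W2 the remaining stops are V4 11, S3 14, K3 16, G1 21, J2 23; go to V4.
At V4 the remaining stops are S3 3, J2 12, G1 13, K3 22; go to S3.
At S3 the remaining stops are J2 9, G1 10, K3 25; go to J2.
At J2 the remaining stops are G1 16, K3 19; go to G1.
At G1 the remaining stops are K3 23; go to K3.
Return K3→DC: 9.
Total = 3 + 10 + 11 + 3 + 9 + 16 + 23 + 9 = 84.

84 km along DC → J9 → W2 → V4 → S3 → J2 → G1 → K3 → DC.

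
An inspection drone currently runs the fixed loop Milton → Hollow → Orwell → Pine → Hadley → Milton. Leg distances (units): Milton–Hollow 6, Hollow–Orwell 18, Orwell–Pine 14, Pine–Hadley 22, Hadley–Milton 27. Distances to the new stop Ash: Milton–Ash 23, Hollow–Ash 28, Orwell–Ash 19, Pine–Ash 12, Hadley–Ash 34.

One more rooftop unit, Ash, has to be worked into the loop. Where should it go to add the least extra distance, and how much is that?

Insertion cost between consecutive stops i–j is d(i,Ash) + d(Ash,j) − d(i,j):
  between Milton and Hollow: 23 + 28 − 6 = 45
  between Hollow and Orwell: 28 + 19 − 18 = 29
  between Orwell and Pine: 19 + 12 − 14 = 17
  between Pine and Hadley: 12 + 34 − 22 = 24
  between Hadley and Milton: 34 + 23 − 27 = 30
Cheapest insertion is between Orwell and Pine, adding 17.
New total = 87 + 17 = 104.

Minimum extra distance: 17, inserting Ash between Orwell and Pine.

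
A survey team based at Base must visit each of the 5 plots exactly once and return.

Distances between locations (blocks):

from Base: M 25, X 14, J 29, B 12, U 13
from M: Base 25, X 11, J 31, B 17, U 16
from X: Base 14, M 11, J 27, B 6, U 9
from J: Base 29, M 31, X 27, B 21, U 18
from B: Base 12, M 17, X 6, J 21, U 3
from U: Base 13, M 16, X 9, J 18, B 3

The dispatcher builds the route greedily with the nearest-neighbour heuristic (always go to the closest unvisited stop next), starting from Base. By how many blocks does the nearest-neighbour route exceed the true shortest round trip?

6 blocks longer than the optimal tour.

From Base: B=12, U=13, X=14, M=25, J=29 → choose B (12).
From B: U=3, X=6, M=17, J=21 → choose U (3).
From U: X=9, M=16, J=18 → choose X (9).
From X: M=11, J=27 → choose M (11).
From M: J=31 → choose J (31).
NN route Base → B → U → X → M → J → Base costs 95.
Optimal: Base → X → M → J → U → B → Base costs 89 (by enumerating all 60 distinct tours).
Excess = 95 − 89 = 6.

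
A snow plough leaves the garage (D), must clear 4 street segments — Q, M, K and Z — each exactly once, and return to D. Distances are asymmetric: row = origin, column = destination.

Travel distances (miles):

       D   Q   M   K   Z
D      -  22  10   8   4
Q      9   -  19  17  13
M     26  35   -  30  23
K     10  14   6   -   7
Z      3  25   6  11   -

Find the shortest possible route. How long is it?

D → Q → M → K → Z → D: 22+19+30+7+3 = 81
D → Q → M → Z → K → D: 22+19+23+11+10 = 85
D → Q → K → M → Z → D: 22+17+6+23+3 = 71
D → Q → K → Z → M → D: 22+17+7+6+26 = 78
D → Q → Z → M → K → D: 22+13+6+30+10 = 81
D → Q → Z → K → M → D: 22+13+11+6+26 = 78
D → M → Q → K → Z → D: 10+35+17+7+3 = 72
D → M → Q → Z → K → D: 10+35+13+11+10 = 79
D → M → K → Q → Z → D: 10+30+14+13+3 = 70
D → M → K → Z → Q → D: 10+30+7+25+9 = 81
D → M → Z → Q → K → D: 10+23+25+17+10 = 85
D → M → Z → K → Q → D: 10+23+11+14+9 = 67
D → K → Q → M → Z → D: 8+14+19+23+3 = 67
D → K → Q → Z → M → D: 8+14+13+6+26 = 67
… (10 more)
D → Z → M → K → Q → D: 4+6+30+14+9 = 63  ← best
The minimum is 63.
One optimal route: D → Z → M → K → Q → D.

Shortest round trip = 63 miles.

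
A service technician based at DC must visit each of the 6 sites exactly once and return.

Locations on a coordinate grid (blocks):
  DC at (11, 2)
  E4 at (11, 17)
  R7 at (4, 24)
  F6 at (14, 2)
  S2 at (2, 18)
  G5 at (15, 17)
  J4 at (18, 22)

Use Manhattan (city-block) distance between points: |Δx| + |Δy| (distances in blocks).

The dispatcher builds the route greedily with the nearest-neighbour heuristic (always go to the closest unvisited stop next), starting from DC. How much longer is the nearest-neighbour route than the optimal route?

The nearest-neighbour route is 8 blocks longer than optimal.

From DC: F6=3, E4=15, G5=19, S2=25, J4=27, R7=29 → choose F6 (3).
From F6: G5=16, E4=18, J4=24, S2=28, R7=32 → choose G5 (16).
From G5: E4=4, J4=8, S2=14, R7=18 → choose E4 (4).
From E4: S2=10, J4=12, R7=14 → choose S2 (10).
From S2: R7=8, J4=20 → choose R7 (8).
From R7: J4=16 → choose J4 (16).
NN route DC → F6 → G5 → E4 → S2 → R7 → J4 → DC costs 84.
Optimal: DC → E4 → S2 → R7 → J4 → G5 → F6 → DC costs 76 (by enumerating all 360 distinct tours).
Excess = 84 − 76 = 8.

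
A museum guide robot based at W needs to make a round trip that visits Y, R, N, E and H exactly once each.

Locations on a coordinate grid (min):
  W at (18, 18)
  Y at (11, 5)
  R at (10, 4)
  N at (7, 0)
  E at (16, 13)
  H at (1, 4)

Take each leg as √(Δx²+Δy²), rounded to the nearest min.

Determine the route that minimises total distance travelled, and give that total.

Shortest round trip = 49 min.

There are 60 distinct closed tours to check (reversals are equivalent).
W → Y → R → N → E → H → W: 15+1+5+16+17+22 = 76
W → Y → R → N → H → E → W: 15+1+5+7+17+5 = 50
W → Y → R → E → N → H → W: 15+1+11+16+7+22 = 72
W → Y → R → E → H → N → W: 15+1+11+17+7+21 = 72
W → Y → R → H → N → E → W: 15+1+9+7+16+5 = 53
W → Y → R → H → E → N → W: 15+1+9+17+16+21 = 79
W → Y → N → R → E → H → W: 15+6+5+11+17+22 = 76
W → Y → N → R → H → E → W: 15+6+5+9+17+5 = 57
W → Y → N → E → R → H → W: 15+6+16+11+9+22 = 79
W → Y → N → E → H → R → W: 15+6+16+17+9+16 = 79
W → Y → N → H → R → E → W: 15+6+7+9+11+5 = 53
W → Y → N → H → E → R → W: 15+6+7+17+11+16 = 72
W → Y → E → R → N → H → W: 15+9+11+5+7+22 = 69
W → Y → E → R → H → N → W: 15+9+11+9+7+21 = 72
… (46 more)
W → E → Y → R → N → H → W: 5+9+1+5+7+22 = 49  ← best
The minimum is 49.
One optimal route: W → E → Y → R → N → H → W (or its reverse).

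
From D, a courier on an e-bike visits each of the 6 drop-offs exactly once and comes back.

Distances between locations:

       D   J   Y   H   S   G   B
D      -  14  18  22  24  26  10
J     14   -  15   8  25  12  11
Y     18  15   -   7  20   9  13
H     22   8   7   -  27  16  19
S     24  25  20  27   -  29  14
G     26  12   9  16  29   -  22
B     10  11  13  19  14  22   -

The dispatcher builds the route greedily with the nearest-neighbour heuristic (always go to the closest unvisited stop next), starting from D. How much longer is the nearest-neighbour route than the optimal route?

From D: B=10, J=14, Y=18, H=22, S=24, G=26 → choose B (10).
From B: J=11, Y=13, S=14, H=19, G=22 → choose J (11).
From J: H=8, G=12, Y=15, S=25 → choose H (8).
From H: Y=7, G=16, S=27 → choose Y (7).
From Y: G=9, S=20 → choose G (9).
From G: S=29 → choose S (29).
NN route D → B → J → H → Y → G → S → D costs 98.
Optimal: D → J → H → Y → G → S → B → D costs 91 (by enumerating all 360 distinct tours).
Excess = 98 − 91 = 7.

The nearest-neighbour route is 7 longer than optimal.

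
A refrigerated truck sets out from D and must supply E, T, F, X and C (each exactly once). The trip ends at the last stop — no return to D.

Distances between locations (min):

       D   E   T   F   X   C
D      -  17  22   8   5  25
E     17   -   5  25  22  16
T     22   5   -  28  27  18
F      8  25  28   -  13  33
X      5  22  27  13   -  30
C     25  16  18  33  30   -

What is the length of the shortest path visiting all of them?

Minimum one-way distance = 66 min.

There are 5! = 120 possible orderings.
D → E → T → F → X → C: 17+5+28+13+30 = 93
D → E → T → F → C → X: 17+5+28+33+30 = 113
D → E → T → X → F → C: 17+5+27+13+33 = 95
D → E → T → X → C → F: 17+5+27+30+33 = 112
D → E → T → C → F → X: 17+5+18+33+13 = 86
D → E → T → C → X → F: 17+5+18+30+13 = 83
D → E → F → T → X → C: 17+25+28+27+30 = 127
D → E → F → T → C → X: 17+25+28+18+30 = 118
D → E → F → X → T → C: 17+25+13+27+18 = 100
D → E → F → X → C → T: 17+25+13+30+18 = 103
D → E → F → C → T → X: 17+25+33+18+27 = 120
D → E → F → C → X → T: 17+25+33+30+27 = 132
D → E → X → T → F → C: 17+22+27+28+33 = 127
D → E → X → T → C → F: 17+22+27+18+33 = 117
… (106 more)
D → F → X → E → T → C: 8+13+22+5+18 = 66  ← best
The minimum is 66.
One shortest path: D → F → X → E → T → C.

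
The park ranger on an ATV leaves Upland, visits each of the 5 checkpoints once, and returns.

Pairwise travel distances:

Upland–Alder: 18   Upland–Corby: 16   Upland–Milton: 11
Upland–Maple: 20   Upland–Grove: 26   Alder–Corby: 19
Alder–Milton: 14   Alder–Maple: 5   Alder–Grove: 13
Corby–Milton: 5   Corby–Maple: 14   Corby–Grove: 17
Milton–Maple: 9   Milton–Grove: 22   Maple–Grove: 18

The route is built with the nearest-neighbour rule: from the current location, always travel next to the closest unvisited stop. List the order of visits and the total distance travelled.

74 along Upland → Milton → Corby → Maple → Alder → Grove → Upland.

Upland → [Milton:11 / Corby:16 / Alder:18 / Maple:20 / Grove:26] → Milton (11)
Milton → [Corby:5 / Maple:9 / Alder:14 / Grove:22] → Corby (5)
Corby → [Maple:14 / Grove:17 / Alder:19] → Maple (14)
Maple → [Alder:5 / Grove:18] → Alder (5)
Alder → [Grove:13] → Grove (13)
Return Grove→Upland: 26.
Total = 11 + 5 + 14 + 5 + 13 + 26 = 74.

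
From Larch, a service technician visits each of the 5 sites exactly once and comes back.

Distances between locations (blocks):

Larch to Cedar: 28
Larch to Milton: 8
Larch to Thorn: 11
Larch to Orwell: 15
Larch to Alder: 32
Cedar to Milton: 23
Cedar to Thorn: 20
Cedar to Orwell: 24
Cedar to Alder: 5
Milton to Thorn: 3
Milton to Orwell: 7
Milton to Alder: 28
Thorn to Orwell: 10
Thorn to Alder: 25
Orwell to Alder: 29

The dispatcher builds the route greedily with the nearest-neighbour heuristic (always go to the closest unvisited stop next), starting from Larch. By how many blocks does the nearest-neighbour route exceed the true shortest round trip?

Excess over optimum: 2 blocks.

From Larch: Milton=8, Thorn=11, Orwell=15, Cedar=28, Alder=32 → choose Milton (8).
From Milton: Thorn=3, Orwell=7, Cedar=23, Alder=28 → choose Thorn (3).
From Thorn: Orwell=10, Cedar=20, Alder=25 → choose Orwell (10).
From Orwell: Cedar=24, Alder=29 → choose Cedar (24).
From Cedar: Alder=5 → choose Alder (5).
NN route Larch → Milton → Thorn → Orwell → Cedar → Alder → Larch costs 82.
Optimal: Larch → Milton → Thorn → Cedar → Alder → Orwell → Larch costs 80 (by enumerating all 60 distinct tours).
Excess = 82 − 80 = 2.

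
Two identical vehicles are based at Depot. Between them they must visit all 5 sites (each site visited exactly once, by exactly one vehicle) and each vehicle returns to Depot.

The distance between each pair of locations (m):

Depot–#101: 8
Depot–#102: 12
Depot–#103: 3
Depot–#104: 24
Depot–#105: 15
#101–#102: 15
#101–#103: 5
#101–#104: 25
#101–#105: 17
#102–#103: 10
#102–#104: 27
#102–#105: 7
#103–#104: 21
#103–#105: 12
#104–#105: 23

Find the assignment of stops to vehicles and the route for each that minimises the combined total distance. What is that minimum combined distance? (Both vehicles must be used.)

Check every non-empty split of the stops between the two vehicles; for each half take its own optimal tour:
  {#101} + {#102, #103, #104, #105}: 16 + 66 = 82
  {#102} + {#101, #103, #104, #105}: 24 + 71 = 95
  {#101, #102} + {#103, #104, #105}: 35 + 62 = 97
  {#103} + {#101, #102, #104, #105}: 6 + 75 = 81
  {#101, #103} + {#102, #104, #105}: 16 + 66 = 82
  {#102, #103} + {#101, #104, #105}: 25 + 71 = 96
  … (15 splits in total)
Best: vehicle 1 Depot → #103 → Depot = 6; vehicle 2 Depot → #101 → #104 → #105 → #102 → Depot = 75; combined 81.

81 m — the smallest possible combined total.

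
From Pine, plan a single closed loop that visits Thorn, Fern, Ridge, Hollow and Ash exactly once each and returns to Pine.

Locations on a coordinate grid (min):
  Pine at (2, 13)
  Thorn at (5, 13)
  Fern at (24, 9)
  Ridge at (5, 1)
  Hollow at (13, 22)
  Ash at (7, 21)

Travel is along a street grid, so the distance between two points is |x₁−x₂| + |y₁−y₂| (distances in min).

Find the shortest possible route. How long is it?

With 5 stops there are 5!/2 = 60 distinct round trips (a route and its reverse cost the same).
Pine→Thorn→Fern→Ridge→Hollow→Ash→Pine: 3+23+27+29+7+13 = 102
Pine→Thorn→Fern→Ridge→Ash→Hollow→Pine: 3+23+27+22+7+20 = 102
Pine→Thorn→Fern→Hollow→Ridge→Ash→Pine: 3+23+24+29+22+13 = 114
Pine→Thorn→Fern→Hollow→Ash→Ridge→Pine: 3+23+24+7+22+15 = 94
Pine→Thorn→Fern→Ash→Ridge→Hollow→Pine: 3+23+29+22+29+20 = 126
Pine→Thorn→Fern→Ash→Hollow→Ridge→Pine: 3+23+29+7+29+15 = 106
Pine→Thorn→Ridge→Fern→Hollow→Ash→Pine: 3+12+27+24+7+13 = 86
Pine→Thorn→Ridge→Fern→Ash→Hollow→Pine: 3+12+27+29+7+20 = 98
Pine→Thorn→Ridge→Hollow→Fern→Ash→Pine: 3+12+29+24+29+13 = 110
Pine→Thorn→Ridge→Hollow→Ash→Fern→Pine: 3+12+29+7+29+26 = 106
Pine→Thorn→Ridge→Ash→Fern→Hollow→Pine: 3+12+22+29+24+20 = 110
Pine→Thorn→Ridge→Ash→Hollow→Fern→Pine: 3+12+22+7+24+26 = 94
Pine→Thorn→Hollow→Fern→Ridge→Ash→Pine: 3+17+24+27+22+13 = 106
Pine→Thorn→Hollow→Fern→Ash→Ridge→Pine: 3+17+24+29+22+15 = 110
… (46 more)
The minimum is 86.
One optimal route: Pine → Thorn → Ridge → Fern → Hollow → Ash → Pine (or its reverse).

Shortest round trip = 86 min.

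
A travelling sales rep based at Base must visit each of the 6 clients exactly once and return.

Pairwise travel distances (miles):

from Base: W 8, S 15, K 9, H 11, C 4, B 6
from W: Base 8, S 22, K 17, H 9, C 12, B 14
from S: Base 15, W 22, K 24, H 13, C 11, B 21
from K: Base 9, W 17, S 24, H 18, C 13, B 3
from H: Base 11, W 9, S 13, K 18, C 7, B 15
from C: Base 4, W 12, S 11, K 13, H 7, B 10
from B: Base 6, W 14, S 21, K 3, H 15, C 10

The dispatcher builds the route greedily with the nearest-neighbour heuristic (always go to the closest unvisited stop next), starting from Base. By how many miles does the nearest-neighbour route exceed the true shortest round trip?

13 miles longer than the optimal tour.

Base: C=4, B=6, W=8, K=9, H=11, S=15 ⇒ C
C: H=7, B=10, S=11, W=12, K=13 ⇒ H
H: W=9, S=13, B=15, K=18 ⇒ W
W: B=14, K=17, S=22 ⇒ B
B: K=3, S=21 ⇒ K
K: S=24 ⇒ S
NN route Base → C → H → W → B → K → S → Base costs 76.
Optimal: Base → W → H → S → C → K → B → Base costs 63 (by enumerating all 360 distinct tours).
Excess = 76 − 63 = 13.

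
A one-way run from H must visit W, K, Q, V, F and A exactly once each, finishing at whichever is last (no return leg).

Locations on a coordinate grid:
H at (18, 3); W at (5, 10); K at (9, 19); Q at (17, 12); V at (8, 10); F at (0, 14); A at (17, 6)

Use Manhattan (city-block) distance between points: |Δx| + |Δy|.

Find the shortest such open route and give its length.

Minimum one-way distance = 47.

There are 6! = 720 possible orderings.
H→W→K→Q→V→F→A: 20+13+15+11+12+25 = 96
H→W→K→Q→V→A→F: 20+13+15+11+13+25 = 97
H→W→K→Q→F→V→A: 20+13+15+19+12+13 = 92
H→W→K→Q→F→A→V: 20+13+15+19+25+13 = 105
H→W→K→Q→A→V→F: 20+13+15+6+13+12 = 79
H→W→K→Q→A→F→V: 20+13+15+6+25+12 = 91
H→W→K→V→Q→F→A: 20+13+10+11+19+25 = 98
H→W→K→V→Q→A→F: 20+13+10+11+6+25 = 85
… (712 more)
H→A→Q→K→V→W→F: 4+6+15+10+3+9 = 47  ← best
The minimum is 47.
One shortest path: H → A → Q → K → V → W → F.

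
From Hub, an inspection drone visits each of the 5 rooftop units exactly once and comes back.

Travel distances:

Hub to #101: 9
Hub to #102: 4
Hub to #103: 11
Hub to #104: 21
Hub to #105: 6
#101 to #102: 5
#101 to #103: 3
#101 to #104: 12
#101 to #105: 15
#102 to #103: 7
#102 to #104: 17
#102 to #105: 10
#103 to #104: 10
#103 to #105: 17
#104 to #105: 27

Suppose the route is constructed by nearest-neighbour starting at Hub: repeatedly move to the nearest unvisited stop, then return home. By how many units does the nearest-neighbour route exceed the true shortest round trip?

1 longer than the optimal tour.

From Hub: #102=4, #105=6, #101=9, #103=11, #104=21 → choose #102 (4).
From #102: #101=5, #103=7, #105=10, #104=17 → choose #101 (5).
From #101: #103=3, #104=12, #105=15 → choose #103 (3).
From #103: #104=10, #105=17 → choose #104 (10).
From #104: #105=27 → choose #105 (27).
NN route Hub → #102 → #101 → #103 → #104 → #105 → Hub costs 55.
Optimal: Hub → #101 → #104 → #103 → #102 → #105 → Hub costs 54 (by enumerating all 60 distinct tours).
Excess = 55 − 54 = 1.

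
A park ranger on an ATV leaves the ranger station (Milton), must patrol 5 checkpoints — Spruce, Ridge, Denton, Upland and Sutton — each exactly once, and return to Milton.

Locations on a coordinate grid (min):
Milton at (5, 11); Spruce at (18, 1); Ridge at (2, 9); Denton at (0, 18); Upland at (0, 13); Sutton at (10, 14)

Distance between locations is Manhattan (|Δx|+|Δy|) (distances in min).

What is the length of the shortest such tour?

There are 60 distinct closed tours to check (reversals are equivalent).
Milton-Spruce-Ridge-Denton-Upland-Sutton-Milton: 23+24+11+5+11+8 = 82
Milton-Spruce-Ridge-Denton-Sutton-Upland-Milton: 23+24+11+14+11+7 = 90
Milton-Spruce-Ridge-Upland-Denton-Sutton-Milton: 23+24+6+5+14+8 = 80
Milton-Spruce-Ridge-Upland-Sutton-Denton-Milton: 23+24+6+11+14+12 = 90
Milton-Spruce-Ridge-Sutton-Denton-Upland-Milton: 23+24+13+14+5+7 = 86
Milton-Spruce-Ridge-Sutton-Upland-Denton-Milton: 23+24+13+11+5+12 = 88
Milton-Spruce-Denton-Ridge-Upland-Sutton-Milton: 23+35+11+6+11+8 = 94
Milton-Spruce-Denton-Ridge-Sutton-Upland-Milton: 23+35+11+13+11+7 = 100
Milton-Spruce-Denton-Upland-Ridge-Sutton-Milton: 23+35+5+6+13+8 = 90
Milton-Spruce-Denton-Upland-Sutton-Ridge-Milton: 23+35+5+11+13+5 = 92
Milton-Spruce-Denton-Sutton-Ridge-Upland-Milton: 23+35+14+13+6+7 = 98
Milton-Spruce-Denton-Sutton-Upland-Ridge-Milton: 23+35+14+11+6+5 = 94
Milton-Spruce-Upland-Ridge-Denton-Sutton-Milton: 23+30+6+11+14+8 = 92
Milton-Spruce-Upland-Ridge-Sutton-Denton-Milton: 23+30+6+13+14+12 = 98
… (46 more)
Milton-Spruce-Sutton-Denton-Upland-Ridge-Milton: 23+21+14+5+6+5 = 74  ← best
The minimum is 74.
One optimal route: Milton → Spruce → Sutton → Denton → Upland → Ridge → Milton (or its reverse).

Shortest round trip = 74 min.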